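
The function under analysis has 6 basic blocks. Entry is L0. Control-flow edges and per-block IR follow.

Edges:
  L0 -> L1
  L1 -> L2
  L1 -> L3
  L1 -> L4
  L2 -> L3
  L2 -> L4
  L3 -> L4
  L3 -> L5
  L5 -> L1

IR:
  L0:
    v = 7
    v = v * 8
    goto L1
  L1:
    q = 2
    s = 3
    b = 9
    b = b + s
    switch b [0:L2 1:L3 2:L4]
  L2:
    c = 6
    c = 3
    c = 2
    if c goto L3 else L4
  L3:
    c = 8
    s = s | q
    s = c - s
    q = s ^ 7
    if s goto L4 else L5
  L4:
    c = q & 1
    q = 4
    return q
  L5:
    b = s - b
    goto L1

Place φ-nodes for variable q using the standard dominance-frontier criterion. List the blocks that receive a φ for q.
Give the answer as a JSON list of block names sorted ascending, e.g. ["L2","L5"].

idom tree: L1←L0 L2←L1 L3←L1 L4←L1 L5←L3
Join-block Dom:
  L1: preds {L0,L5}: {L0} ∩ {L0,L1,L3,L5} = {L0}; idom=L0
  L3: preds {L1,L2}: {L0,L1} ∩ {L0,L1,L2} = {L0,L1}; idom=L1
  L4: preds {L1,L2,L3}: {L0,L1} ∩ {L0,L1,L2} ∩ {L0,L1,L3} = {L0,L1}; idom=L1

Frontier:
  L1←L0: walk · to L0
  L1←L5: walk L5→L3→L1 to L0
  L3←L1: walk · to L1
  L3←L2: walk L2 to L1
  L4←L1: walk · to L1
  L4←L2: walk L2 to L1
  L4←L3: walk L3 to L1
  DF(L0)=∅
  DF(L1)={L1}
  DF(L2)={L3,L4}
  DF(L3)={L1,L4}
  DF(L4)=∅
  DF(L5)={L1}

φ for q: defs {L1,L3,L4}
  DF⁺ = {L1,L4}

Answer: ["L1", "L4"]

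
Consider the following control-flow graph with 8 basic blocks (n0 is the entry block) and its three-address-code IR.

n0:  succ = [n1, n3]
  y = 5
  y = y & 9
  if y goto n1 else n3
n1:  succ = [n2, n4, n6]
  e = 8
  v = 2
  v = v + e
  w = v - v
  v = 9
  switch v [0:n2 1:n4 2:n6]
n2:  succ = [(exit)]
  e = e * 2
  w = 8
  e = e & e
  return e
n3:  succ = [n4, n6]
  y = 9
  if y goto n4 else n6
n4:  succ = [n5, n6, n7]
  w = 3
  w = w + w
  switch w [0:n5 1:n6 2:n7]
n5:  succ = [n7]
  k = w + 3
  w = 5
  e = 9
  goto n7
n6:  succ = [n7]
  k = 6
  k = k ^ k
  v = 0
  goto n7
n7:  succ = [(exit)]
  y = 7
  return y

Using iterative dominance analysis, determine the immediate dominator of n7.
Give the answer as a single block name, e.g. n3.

Answer: n0

Working:
idom tree: n1←n0 n2←n1 n3←n0 n4←n0 n5←n4 n6←n0 n7←n0
Join-block Dom:
  n4: preds {n1,n3}: {n0,n1} ∩ {n0,n3} = {n0}; idom=n0
  n6: preds {n1,n3,n4}: {n0,n1} ∩ {n0,n3} ∩ {n0,n4} = {n0}; idom=n0
  n7: preds {n4,n5,n6}: {n0,n4} ∩ {n0,n4,n5} ∩ {n0,n6} = {n0}; idom=n0

idom(n7) = n0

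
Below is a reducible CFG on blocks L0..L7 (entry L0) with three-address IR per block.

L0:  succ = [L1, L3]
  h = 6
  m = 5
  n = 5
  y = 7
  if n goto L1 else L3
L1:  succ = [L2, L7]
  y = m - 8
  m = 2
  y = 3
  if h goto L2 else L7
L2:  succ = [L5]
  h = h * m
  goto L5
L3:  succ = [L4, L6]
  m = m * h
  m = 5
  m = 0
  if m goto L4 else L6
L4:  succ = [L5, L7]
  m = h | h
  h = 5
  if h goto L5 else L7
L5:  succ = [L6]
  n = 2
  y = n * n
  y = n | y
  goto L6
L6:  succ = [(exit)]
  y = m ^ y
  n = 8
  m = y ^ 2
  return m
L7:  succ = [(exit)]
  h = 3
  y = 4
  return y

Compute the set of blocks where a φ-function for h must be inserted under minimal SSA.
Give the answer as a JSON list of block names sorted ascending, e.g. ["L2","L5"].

Answer: ["L5", "L6", "L7"]

Analysis:
idom tree: L1←L0 L2←L1 L3←L0 L4←L3 L5←L0 L6←L0 L7←L0
Dom∩ at merges:
  L5: preds {L2,L4}: {L0,L1,L2} ∩ {L0,L3,L4} = {L0}; idom=L0
  L6: preds {L3,L5}: {L0,L3} ∩ {L0,L5} = {L0}; idom=L0
  L7: preds {L1,L4}: {L0,L1} ∩ {L0,L3,L4} = {L0}; idom=L0

DF walk-up:
  L5←L2: walk L2→L1 to L0
  L5←L4: walk L4→L3 to L0
  L6←L3: walk L3 to L0
  L6←L5: walk L5 to L0
  L7←L1: walk L1 to L0
  L7←L4: walk L4→L3 to L0
  DF(L0)=∅
  DF(L1)={L5,L7}
  DF(L2)={L5}
  DF(L3)={L5,L6,L7}
  DF(L4)={L5,L7}
  DF(L5)={L6}
  DF(L6)=∅
  DF(L7)=∅

φ for h: defs {L0,L2,L4,L7}
  DF⁺ = {L5,L6,L7}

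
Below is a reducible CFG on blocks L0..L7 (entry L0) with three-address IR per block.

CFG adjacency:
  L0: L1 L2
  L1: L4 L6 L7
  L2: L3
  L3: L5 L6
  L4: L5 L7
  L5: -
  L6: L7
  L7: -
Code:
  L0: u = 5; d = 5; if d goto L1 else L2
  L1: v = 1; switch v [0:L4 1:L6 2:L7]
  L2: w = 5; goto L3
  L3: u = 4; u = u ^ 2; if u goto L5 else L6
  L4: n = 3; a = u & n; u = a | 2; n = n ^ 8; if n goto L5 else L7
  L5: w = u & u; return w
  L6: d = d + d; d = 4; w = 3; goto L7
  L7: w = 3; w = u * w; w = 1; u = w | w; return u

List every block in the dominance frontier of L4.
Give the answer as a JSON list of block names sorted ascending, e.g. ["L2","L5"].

Answer: ["L5", "L7"]

Derivation:
idom tree: L1←L0 L2←L0 L3←L2 L4←L1 L5←L0 L6←L0 L7←L0
Dom at joins:
  L5: preds {L3,L4}: {L0,L2,L3} ∩ {L0,L1,L4} = {L0}; idom=L0
  L6: preds {L1,L3}: {L0,L1} ∩ {L0,L2,L3} = {L0}; idom=L0
  L7: preds {L1,L4,L6}: {L0,L1} ∩ {L0,L1,L4} ∩ {L0,L6} = {L0}; idom=L0

DF derivation:
  L5←L3: walk L3→L2 to L0
  L5←L4: walk L4→L1 to L0
  L6←L1: walk L1 to L0
  L6←L3: walk L3→L2 to L0
  L7←L1: walk L1 to L0
  L7←L4: walk L4→L1 to L0
  L7←L6: walk L6 to L0
  L0: DF=∅
  L1: DF={L5,L6,L7}
  L2: DF={L5,L6}
  L3: DF={L5,L6}
  L4: DF={L5,L7}
  L5: DF=∅
  L6: DF={L7}
  L7: DF=∅

DF(L4) = ["L5", "L7"]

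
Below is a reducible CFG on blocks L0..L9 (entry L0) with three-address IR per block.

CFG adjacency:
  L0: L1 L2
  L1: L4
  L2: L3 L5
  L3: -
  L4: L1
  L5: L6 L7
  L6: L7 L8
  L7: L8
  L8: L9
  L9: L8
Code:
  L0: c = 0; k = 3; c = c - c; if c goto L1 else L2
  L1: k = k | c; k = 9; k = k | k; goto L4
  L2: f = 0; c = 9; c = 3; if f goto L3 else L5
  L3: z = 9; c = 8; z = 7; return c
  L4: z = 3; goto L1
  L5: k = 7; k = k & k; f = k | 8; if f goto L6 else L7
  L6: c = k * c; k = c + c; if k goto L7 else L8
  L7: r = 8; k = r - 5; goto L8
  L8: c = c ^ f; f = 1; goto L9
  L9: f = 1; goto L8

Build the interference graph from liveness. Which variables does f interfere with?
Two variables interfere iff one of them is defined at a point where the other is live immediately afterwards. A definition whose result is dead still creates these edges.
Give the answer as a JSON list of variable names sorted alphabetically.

Answer: ["c", "k", "r"]

Derivation:
Block summaries:
  L0 def {c,k} use ∅
  L1 def {k} use {c,k}
  L2 def {c,f} use ∅
  L3 def {c,z} use ∅
  L4 def {z} use ∅
  L5 def {f,k} use ∅
  L6 def {c,k} use {c,k}
  L7 def {k,r} use ∅
  L8 def {c,f} use {c,f}
  L9 def {f} use ∅

Liveness:
  L0 li=∅ lo={c,k}
  L1 li={c,k} lo={c,k}
  L2 li=∅ lo={c}
  L3 li=∅ lo=∅
  L4 li={c,k} lo={c,k}
  L5 li={c} lo={c,f,k}
  L6 li={c,f,k} lo={c,f}
  L7 li={c,f} lo={c,f}
  L8 li={c,f} lo={c}
  L9 li={c} lo={c,f}

Interference:
  c↔{f,k,r,z}
  f↔{c,k,r}
  k↔{c,f,z}
  r↔{c,f}
  z↔{c,k}

N(f) = ["c", "k", "r"]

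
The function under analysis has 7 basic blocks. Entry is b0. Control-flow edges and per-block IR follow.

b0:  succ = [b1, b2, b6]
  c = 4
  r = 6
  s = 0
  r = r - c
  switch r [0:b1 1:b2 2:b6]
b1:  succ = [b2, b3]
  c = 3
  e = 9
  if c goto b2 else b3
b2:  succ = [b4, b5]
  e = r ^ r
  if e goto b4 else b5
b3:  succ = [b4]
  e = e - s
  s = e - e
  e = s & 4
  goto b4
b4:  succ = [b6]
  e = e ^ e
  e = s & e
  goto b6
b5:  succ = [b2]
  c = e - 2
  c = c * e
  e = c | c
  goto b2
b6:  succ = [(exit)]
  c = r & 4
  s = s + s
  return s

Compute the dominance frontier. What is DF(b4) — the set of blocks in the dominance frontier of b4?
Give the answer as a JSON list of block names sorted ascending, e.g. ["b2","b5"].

Answer: ["b6"]

Working:
idom tree: b1←b0 b2←b0 b3←b1 b4←b0 b5←b2 b6←b0
Dom at joins:
  b2: preds {b0,b1,b5}: {b0} ∩ {b0,b1} ∩ {b0,b2,b5} = {b0}; idom=b0
  b4: preds {b2,b3}: {b0,b2} ∩ {b0,b1,b3} = {b0}; idom=b0
  b6: preds {b0,b4}: {b0} ∩ {b0,b4} = {b0}; idom=b0

DF walk-up:
  b2←b0: walk · to b0
  b2←b1: walk b1 to b0
  b2←b5: walk b5→b2 to b0
  b4←b2: walk b2 to b0
  b4←b3: walk b3→b1 to b0
  b6←b0: walk · to b0
  b6←b4: walk b4 to b0
  DF(b0)=∅
  DF(b1)={b2,b4}
  DF(b2)={b2,b4}
  DF(b3)={b4}
  DF(b4)={b6}
  DF(b5)={b2}
  DF(b6)=∅

DF(b4) = ["b6"]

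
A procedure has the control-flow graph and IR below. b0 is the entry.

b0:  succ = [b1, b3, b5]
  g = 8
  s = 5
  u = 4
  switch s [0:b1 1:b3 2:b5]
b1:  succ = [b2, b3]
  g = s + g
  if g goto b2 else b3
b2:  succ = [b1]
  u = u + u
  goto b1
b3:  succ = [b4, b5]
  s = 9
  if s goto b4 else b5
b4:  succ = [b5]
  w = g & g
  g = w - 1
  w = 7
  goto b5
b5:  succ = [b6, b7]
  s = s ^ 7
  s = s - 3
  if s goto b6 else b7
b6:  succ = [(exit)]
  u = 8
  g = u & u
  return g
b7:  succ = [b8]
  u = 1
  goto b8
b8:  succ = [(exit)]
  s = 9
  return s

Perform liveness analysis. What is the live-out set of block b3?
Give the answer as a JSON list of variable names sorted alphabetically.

def/use:
  b0: {g,s,u} / ∅
  b1: {g} / {g,s}
  b2: {u} / {u}
  b3: {s} / ∅
  b4: {g,w} / {g}
  b5: {s} / {s}
  b6: {g,u} / ∅
  b7: {u} / ∅
  b8: {s} / ∅

Live sets:
  b0 li=∅ lo={g,s,u}
  b1 li={g,s,u} lo={g,s,u}
  b2 li={g,s,u} lo={g,s,u}
  b3 li={g} lo={g,s}
  b4 li={g,s} lo={s}
  b5 li={s} lo=∅
  b6 li=∅ lo=∅
  b7 li=∅ lo=∅
  b8 li=∅ lo=∅

live-out(b3) = ["g", "s"]

Answer: ["g", "s"]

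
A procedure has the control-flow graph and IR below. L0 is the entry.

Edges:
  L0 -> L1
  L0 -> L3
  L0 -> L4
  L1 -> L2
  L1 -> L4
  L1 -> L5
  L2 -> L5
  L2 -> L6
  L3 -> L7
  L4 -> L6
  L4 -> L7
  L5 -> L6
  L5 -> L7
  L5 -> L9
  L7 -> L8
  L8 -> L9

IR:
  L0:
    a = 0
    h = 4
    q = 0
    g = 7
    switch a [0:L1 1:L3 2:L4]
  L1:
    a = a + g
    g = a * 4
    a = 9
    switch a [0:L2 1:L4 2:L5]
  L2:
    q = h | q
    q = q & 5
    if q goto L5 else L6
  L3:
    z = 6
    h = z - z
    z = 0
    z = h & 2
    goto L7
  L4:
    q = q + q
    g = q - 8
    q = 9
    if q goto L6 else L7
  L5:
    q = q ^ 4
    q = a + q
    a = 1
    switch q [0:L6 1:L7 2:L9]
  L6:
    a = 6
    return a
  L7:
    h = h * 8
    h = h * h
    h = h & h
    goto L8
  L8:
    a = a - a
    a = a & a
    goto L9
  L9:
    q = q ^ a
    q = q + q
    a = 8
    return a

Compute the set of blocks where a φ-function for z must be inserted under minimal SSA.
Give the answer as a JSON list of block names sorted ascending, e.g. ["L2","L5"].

idom tree: L1←L0 L2←L1 L3←L0 L4←L0 L5←L1 L6←L0 L7←L0 L8←L7 L9←L0
Dom at joins:
  L4: preds {L0,L1}: {L0} ∩ {L0,L1} = {L0}; idom=L0
  L5: preds {L1,L2}: {L0,L1} ∩ {L0,L1,L2} = {L0,L1}; idom=L1
  L6: preds {L2,L4,L5}: {L0,L1,L2} ∩ {L0,L4} ∩ {L0,L1,L5} = {L0}; idom=L0
  L7: preds {L3,L4,L5}: {L0,L3} ∩ {L0,L4} ∩ {L0,L1,L5} = {L0}; idom=L0
  L9: preds {L5,L8}: {L0,L1,L5} ∩ {L0,L7,L8} = {L0}; idom=L0

Frontier:
  L4←L0: walk · to L0
  L4←L1: walk L1 to L0
  L5←L1: walk · to L1
  L5←L2: walk L2 to L1
  L6←L2: walk L2→L1 to L0
  L6←L4: walk L4 to L0
  L6←L5: walk L5→L1 to L0
  L7←L3: walk L3 to L0
  L7←L4: walk L4 to L0
  L7←L5: walk L5→L1 to L0
  L9←L5: walk L5→L1 to L0
  L9←L8: walk L8→L7 to L0
  L0 → ∅
  L1 → {L4,L6,L7,L9}
  L2 → {L5,L6}
  L3 → {L7}
  L4 → {L6,L7}
  L5 → {L6,L7,L9}
  L6 → ∅
  L7 → {L9}
  L8 → {L9}
  L9 → ∅

φ for z: defs {L3}
  DF⁺ = {L7,L9}

Answer: ["L7", "L9"]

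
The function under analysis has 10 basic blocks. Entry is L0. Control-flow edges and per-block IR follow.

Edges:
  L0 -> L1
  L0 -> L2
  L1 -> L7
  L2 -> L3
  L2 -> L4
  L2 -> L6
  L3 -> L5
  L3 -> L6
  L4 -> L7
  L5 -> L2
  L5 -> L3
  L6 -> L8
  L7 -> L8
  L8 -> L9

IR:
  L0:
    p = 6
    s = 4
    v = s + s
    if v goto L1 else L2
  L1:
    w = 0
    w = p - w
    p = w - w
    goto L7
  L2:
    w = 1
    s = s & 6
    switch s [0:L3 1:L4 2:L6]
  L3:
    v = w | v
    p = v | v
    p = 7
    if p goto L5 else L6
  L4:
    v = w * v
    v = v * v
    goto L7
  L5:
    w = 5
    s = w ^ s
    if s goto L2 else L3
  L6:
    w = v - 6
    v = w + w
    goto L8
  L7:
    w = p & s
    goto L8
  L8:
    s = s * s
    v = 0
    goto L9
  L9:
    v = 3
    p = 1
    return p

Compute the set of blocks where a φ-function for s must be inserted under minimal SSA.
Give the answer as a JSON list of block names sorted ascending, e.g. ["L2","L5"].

idom tree: L1←L0 L2←L0 L3←L2 L4←L2 L5←L3 L6←L2 L7←L0 L8←L0 L9←L8
Join-block Dom:
  L2: preds {L0,L5}: {L0} ∩ {L0,L2,L3,L5} = {L0}; idom=L0
  L3: preds {L2,L5}: {L0,L2} ∩ {L0,L2,L3,L5} = {L0,L2}; idom=L2
  L6: preds {L2,L3}: {L0,L2} ∩ {L0,L2,L3} = {L0,L2}; idom=L2
  L7: preds {L1,L4}: {L0,L1} ∩ {L0,L2,L4} = {L0}; idom=L0
  L8: preds {L6,L7}: {L0,L2,L6} ∩ {L0,L7} = {L0}; idom=L0

Frontier:
  join L2 pred L0: · stop@L0
  join L2 pred L5: L5→L3→L2 stop@L0
  join L3 pred L2: · stop@L2
  join L3 pred L5: L5→L3 stop@L2
  join L6 pred L2: · stop@L2
  join L6 pred L3: L3 stop@L2
  join L7 pred L1: L1 stop@L0
  join L7 pred L4: L4→L2 stop@L0
  join L8 pred L6: L6→L2 stop@L0
  join L8 pred L7: L7 stop@L0
  L0: DF=∅
  L1: DF={L7}
  L2: DF={L2,L7,L8}
  L3: DF={L2,L3,L6}
  L4: DF={L7}
  L5: DF={L2,L3}
  L6: DF={L8}
  L7: DF={L8}
  L8: DF=∅
  L9: DF=∅

φ for s: defs {L0,L2,L5,L8}
  DF⁺ = {L2,L3,L6,L7,L8}

Answer: ["L2", "L3", "L6", "L7", "L8"]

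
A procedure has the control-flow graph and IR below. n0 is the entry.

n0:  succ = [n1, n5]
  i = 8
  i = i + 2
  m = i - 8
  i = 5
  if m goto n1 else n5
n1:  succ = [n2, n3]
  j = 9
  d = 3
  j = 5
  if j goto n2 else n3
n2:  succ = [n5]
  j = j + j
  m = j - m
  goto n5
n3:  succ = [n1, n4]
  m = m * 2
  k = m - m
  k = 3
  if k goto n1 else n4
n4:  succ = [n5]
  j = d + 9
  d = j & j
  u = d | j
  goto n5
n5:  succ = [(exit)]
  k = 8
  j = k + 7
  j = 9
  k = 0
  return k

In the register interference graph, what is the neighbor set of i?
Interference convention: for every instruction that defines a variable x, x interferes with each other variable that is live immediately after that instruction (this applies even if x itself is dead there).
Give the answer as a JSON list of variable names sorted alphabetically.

Answer: ["m"]

Derivation:
Per-block:
  n0 def {i,m} use ∅
  n1 def {d,j} use ∅
  n2 def {j,m} use {j,m}
  n3 def {k,m} use {m}
  n4 def {d,j,u} use {d}
  n5 def {j,k} use ∅

Live sets:
  live n0: ∅→{m}
  live n1: {m}→{d,j,m}
  live n2: {j,m}→∅
  live n3: {d,m}→{d,m}
  live n4: {d}→∅
  live n5: ∅→∅

Interference:
  d — {j,k,m}
  i — {m}
  j — {d,m}
  k — {d,m}
  m — {d,i,j,k}
  u — ∅

N(i) = ["m"]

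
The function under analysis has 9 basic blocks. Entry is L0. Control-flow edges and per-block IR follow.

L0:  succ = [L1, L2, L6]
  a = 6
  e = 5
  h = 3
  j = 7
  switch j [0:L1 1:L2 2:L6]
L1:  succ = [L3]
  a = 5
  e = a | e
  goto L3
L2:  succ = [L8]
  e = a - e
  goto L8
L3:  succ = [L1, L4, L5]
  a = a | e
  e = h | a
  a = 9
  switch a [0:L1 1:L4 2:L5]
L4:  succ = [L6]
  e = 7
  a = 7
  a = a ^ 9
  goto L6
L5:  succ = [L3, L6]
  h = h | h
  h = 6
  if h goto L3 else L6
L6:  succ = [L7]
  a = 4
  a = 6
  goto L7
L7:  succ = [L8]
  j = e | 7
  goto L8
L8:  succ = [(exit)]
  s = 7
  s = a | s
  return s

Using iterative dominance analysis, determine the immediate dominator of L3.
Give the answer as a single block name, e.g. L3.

idom tree: L1←L0 L2←L0 L3←L1 L4←L3 L5←L3 L6←L0 L7←L6 L8←L0
Dom at joins:
  L1: preds {L0,L3}: {L0} ∩ {L0,L1,L3} = {L0}; idom=L0
  L3: preds {L1,L5}: {L0,L1} ∩ {L0,L1,L3,L5} = {L0,L1}; idom=L1
  L6: preds {L0,L4,L5}: {L0} ∩ {L0,L1,L3,L4} ∩ {L0,L1,L3,L5} = {L0}; idom=L0
  L8: preds {L2,L7}: {L0,L2} ∩ {L0,L6,L7} = {L0}; idom=L0

idom(L3) = L1

Answer: L1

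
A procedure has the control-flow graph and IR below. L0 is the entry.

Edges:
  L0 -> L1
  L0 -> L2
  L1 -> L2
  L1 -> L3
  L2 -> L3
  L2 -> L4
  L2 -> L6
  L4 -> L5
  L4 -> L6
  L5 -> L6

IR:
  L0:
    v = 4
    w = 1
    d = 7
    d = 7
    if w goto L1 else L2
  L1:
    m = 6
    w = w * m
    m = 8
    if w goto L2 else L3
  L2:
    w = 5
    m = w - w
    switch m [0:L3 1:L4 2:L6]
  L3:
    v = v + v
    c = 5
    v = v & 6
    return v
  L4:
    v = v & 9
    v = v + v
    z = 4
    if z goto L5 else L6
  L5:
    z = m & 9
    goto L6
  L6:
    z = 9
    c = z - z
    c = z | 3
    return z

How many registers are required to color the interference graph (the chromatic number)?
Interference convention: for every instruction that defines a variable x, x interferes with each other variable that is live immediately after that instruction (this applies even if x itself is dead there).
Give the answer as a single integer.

def/use:
  L0: def={d,v,w} ue=∅
  L1: def={m,w} ue={w}
  L2: def={m,w} ue=∅
  L3: def={c,v} ue={v}
  L4: def={v,z} ue={v}
  L5: def={z} ue={m}
  L6: def={c,z} ue=∅

Liveness:
  L0: in=∅ out={v,w}
  L1: in={v,w} out={v}
  L2: in={v} out={m,v}
  L3: in={v} out=∅
  L4: in={m,v} out={m}
  L5: in={m} out=∅
  L6: in=∅ out=∅

Interference:
  c — {v,z}
  d — {v,w}
  m — {v,w,z}
  v — {c,d,m,w}
  w — {d,m,v}
  z — {c,m}

Colouring:
  lower bound: {d,v,w} mutually conflict ⇒ χ ≥ 3
  assign c→R1 d→R1 m→R1 v→R0 w→R2 z→R0 — no edge inside a register ⇒ χ ≤ 3
  χ = 3

Answer: 3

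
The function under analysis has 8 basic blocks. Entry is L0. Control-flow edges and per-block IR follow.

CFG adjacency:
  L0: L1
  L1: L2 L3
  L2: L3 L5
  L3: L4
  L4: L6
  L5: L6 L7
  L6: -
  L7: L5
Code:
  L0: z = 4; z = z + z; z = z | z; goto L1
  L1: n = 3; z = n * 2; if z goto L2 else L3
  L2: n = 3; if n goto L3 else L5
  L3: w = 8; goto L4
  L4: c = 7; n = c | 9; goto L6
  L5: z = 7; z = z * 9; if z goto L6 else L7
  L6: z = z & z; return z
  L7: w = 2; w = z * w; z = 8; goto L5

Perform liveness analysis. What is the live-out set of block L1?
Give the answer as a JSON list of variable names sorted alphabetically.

Answer: ["z"]

Analysis:
Block summaries:
  L0: def={z} ue=∅
  L1: def={n,z} ue=∅
  L2: def={n} ue=∅
  L3: def={w} ue=∅
  L4: def={c,n} ue=∅
  L5: def={z} ue=∅
  L6: def={z} ue={z}
  L7: def={w,z} ue={z}

Live sets:
  L0 li=∅ lo=∅
  L1 li=∅ lo={z}
  L2 li={z} lo={z}
  L3 li={z} lo={z}
  L4 li={z} lo={z}
  L5 li=∅ lo={z}
  L6 li={z} lo=∅
  L7 li={z} lo=∅

live-out(L1) = ["z"]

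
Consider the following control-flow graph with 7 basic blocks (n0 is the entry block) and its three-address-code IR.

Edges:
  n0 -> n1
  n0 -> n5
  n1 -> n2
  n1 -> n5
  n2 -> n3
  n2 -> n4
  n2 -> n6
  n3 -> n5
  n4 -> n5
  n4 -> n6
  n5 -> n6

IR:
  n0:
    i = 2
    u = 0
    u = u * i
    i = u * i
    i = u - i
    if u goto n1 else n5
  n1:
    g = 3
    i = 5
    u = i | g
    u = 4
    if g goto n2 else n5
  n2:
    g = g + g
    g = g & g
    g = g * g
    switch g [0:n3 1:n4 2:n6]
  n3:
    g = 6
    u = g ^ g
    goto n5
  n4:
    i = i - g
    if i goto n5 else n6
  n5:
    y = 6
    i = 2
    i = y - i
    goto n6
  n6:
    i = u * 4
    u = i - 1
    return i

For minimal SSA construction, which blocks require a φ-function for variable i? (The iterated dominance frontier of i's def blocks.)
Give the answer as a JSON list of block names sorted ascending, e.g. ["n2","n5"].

Answer: ["n5", "n6"]

Working:
idom tree: n1←n0 n2←n1 n3←n2 n4←n2 n5←n0 n6←n0
Dom∩ at merges:
  n5: preds {n0,n1,n3,n4}: {n0} ∩ {n0,n1} ∩ {n0,n1,n2,n3} ∩ {n0,n1,n2,n4} = {n0}; idom=n0
  n6: preds {n2,n4,n5}: {n0,n1,n2} ∩ {n0,n1,n2,n4} ∩ {n0,n5} = {n0}; idom=n0

Frontier:
  n5←n0: walk · to n0
  n5←n1: walk n1 to n0
  n5←n3: walk n3→n2→n1 to n0
  n5←n4: walk n4→n2→n1 to n0
  n6←n2: walk n2→n1 to n0
  n6←n4: walk n4→n2→n1 to n0
  n6←n5: walk n5 to n0
  n0 → ∅
  n1 → {n5,n6}
  n2 → {n5,n6}
  n3 → {n5}
  n4 → {n5,n6}
  n5 → {n6}
  n6 → ∅

φ for i: defs {n0,n1,n4,n5,n6}
  DF⁺ = {n5,n6}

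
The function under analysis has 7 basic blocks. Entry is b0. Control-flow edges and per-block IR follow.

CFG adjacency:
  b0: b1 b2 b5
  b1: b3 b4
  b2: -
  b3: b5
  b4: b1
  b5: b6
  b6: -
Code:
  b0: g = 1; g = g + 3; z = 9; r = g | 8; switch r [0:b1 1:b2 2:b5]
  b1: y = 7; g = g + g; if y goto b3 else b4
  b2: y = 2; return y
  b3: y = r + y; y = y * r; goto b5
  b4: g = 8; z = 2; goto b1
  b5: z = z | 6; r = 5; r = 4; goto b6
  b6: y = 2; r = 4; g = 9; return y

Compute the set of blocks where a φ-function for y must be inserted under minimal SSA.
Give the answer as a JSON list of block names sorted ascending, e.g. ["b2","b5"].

Answer: ["b1", "b5"]

Analysis:
idom tree: b1←b0 b2←b0 b3←b1 b4←b1 b5←b0 b6←b5
Dom∩ at merges:
  b1: preds {b0,b4}: {b0} ∩ {b0,b1,b4} = {b0}; idom=b0
  b5: preds {b0,b3}: {b0} ∩ {b0,b1,b3} = {b0}; idom=b0

DF walk-up:
  join b1 pred b0: · stop@b0
  join b1 pred b4: b4→b1 stop@b0
  join b5 pred b0: · stop@b0
  join b5 pred b3: b3→b1 stop@b0
  b0 → ∅
  b1 → {b1,b5}
  b2 → ∅
  b3 → {b5}
  b4 → {b1}
  b5 → ∅
  b6 → ∅

φ for y: defs {b1,b2,b3,b6}
  DF⁺ = {b1,b5}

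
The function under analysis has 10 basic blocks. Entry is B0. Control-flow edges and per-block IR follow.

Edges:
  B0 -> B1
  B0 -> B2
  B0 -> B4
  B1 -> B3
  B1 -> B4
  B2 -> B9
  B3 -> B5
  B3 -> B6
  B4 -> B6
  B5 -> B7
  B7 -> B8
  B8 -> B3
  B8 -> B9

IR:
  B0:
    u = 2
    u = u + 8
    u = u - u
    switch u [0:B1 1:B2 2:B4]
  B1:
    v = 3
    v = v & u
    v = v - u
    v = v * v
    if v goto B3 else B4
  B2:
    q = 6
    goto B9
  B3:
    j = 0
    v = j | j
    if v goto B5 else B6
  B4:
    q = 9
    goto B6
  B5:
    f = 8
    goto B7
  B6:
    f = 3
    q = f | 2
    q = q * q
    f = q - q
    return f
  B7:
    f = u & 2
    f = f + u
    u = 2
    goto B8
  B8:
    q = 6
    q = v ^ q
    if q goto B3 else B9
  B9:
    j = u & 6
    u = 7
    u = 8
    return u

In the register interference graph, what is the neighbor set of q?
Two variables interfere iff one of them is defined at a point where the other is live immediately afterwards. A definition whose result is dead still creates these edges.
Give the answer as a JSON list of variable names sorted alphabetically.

Block summaries:
  B0: def={u} ue=∅
  B1: def={v} ue={u}
  B2: def={q} ue=∅
  B3: def={j,v} ue=∅
  B4: def={q} ue=∅
  B5: def={f} ue=∅
  B6: def={f,q} ue=∅
  B7: def={f,u} ue={u}
  B8: def={q} ue={v}
  B9: def={j,u} ue={u}

Backward fixpoint:
  B0: in=∅ out={u}
  B1: in={u} out={u}
  B2: in={u} out={u}
  B3: in={u} out={u,v}
  B4: in=∅ out=∅
  B5: in={u,v} out={u,v}
  B6: in=∅ out=∅
  B7: in={u,v} out={u,v}
  B8: in={u,v} out={u}
  B9: in={u} out=∅

Conflict graph:
  f: {u,v}
  j: {u}
  q: {u,v}
  u: {f,j,q,v}
  v: {f,q,u}

N(q) = ["u", "v"]

Answer: ["u", "v"]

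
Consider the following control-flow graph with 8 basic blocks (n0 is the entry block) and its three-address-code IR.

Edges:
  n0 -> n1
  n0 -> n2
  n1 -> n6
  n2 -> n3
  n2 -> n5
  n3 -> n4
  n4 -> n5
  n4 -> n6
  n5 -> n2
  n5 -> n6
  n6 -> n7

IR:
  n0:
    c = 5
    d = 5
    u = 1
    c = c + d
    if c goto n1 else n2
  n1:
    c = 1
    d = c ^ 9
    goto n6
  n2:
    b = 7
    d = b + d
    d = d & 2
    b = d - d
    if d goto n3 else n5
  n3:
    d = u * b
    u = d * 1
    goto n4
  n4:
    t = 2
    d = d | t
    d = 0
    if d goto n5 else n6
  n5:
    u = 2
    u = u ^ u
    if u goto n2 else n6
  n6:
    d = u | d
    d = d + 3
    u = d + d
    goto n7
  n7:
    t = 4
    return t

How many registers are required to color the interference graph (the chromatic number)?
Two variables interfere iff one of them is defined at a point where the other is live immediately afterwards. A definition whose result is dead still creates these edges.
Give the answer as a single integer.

Answer: 3

Analysis:
Block summaries:
  n0 def {c,d,u} use ∅
  n1 def {c,d} use ∅
  n2 def {b,d} use {d}
  n3 def {d,u} use {b,u}
  n4 def {d,t} use {d}
  n5 def {u} use ∅
  n6 def {d,u} use {d,u}
  n7 def {t} use ∅

Backward fixpoint:
  live n0: ∅→{d,u}
  live n1: {u}→{d,u}
  live n2: {d,u}→{b,d,u}
  live n3: {b,u}→{d,u}
  live n4: {d,u}→{d,u}
  live n5: {d}→{d,u}
  live n6: {d,u}→∅
  live n7: ∅→∅

Interference:
  b↔{d,u}
  c↔{d,u}
  d↔{b,c,t,u}
  t↔{d,u}
  u↔{b,c,d,t}

Colouring:
  lower bound: {b,d,u} mutually conflict ⇒ χ ≥ 3
  3-colouring: c0={d}  c1={u}  c2={b,c,t}
  χ = 3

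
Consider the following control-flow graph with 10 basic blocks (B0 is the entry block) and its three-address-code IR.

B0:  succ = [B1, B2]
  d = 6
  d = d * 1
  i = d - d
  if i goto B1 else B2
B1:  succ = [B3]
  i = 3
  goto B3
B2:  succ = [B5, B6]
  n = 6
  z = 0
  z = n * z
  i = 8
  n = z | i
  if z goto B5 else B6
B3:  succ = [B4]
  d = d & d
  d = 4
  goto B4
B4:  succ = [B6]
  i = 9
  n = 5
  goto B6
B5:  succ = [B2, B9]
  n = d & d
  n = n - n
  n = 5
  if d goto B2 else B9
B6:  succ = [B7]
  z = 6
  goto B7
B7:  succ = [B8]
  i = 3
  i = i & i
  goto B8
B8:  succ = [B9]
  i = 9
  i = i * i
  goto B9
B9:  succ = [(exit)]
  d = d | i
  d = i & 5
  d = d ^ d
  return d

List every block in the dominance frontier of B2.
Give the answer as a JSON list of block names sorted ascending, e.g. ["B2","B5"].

Answer: ["B2", "B6", "B9"]

Working:
idom tree: B1←B0 B2←B0 B3←B1 B4←B3 B5←B2 B6←B0 B7←B6 B8←B7 B9←B0
Dom∩ at merges:
  B2: preds {B0,B5}: {B0} ∩ {B0,B2,B5} = {B0}; idom=B0
  B6: preds {B2,B4}: {B0,B2} ∩ {B0,B1,B3,B4} = {B0}; idom=B0
  B9: preds {B5,B8}: {B0,B2,B5} ∩ {B0,B6,B7,B8} = {B0}; idom=B0

Frontier:
  join B2 pred B0: · stop@B0
  join B2 pred B5: B5→B2 stop@B0
  join B6 pred B2: B2 stop@B0
  join B6 pred B4: B4→B3→B1 stop@B0
  join B9 pred B5: B5→B2 stop@B0
  join B9 pred B8: B8→B7→B6 stop@B0
  B0 → ∅
  B1 → {B6}
  B2 → {B2,B6,B9}
  B3 → {B6}
  B4 → {B6}
  B5 → {B2,B9}
  B6 → {B9}
  B7 → {B9}
  B8 → {B9}
  B9 → ∅

DF(B2) = ["B2", "B6", "B9"]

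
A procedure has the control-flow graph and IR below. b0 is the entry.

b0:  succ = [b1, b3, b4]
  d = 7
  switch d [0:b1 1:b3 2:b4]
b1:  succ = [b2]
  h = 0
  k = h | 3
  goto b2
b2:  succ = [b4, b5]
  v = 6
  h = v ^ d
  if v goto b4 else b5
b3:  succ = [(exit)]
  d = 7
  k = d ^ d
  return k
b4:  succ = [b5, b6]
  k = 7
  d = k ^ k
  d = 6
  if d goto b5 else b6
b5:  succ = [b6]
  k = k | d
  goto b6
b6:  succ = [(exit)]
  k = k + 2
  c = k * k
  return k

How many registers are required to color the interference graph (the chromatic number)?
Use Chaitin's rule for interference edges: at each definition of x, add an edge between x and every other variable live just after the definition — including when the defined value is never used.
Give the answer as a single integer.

Answer: 4

Derivation:
def/use:
  b0: {d} / ∅
  b1: {h,k} / ∅
  b2: {h,v} / {d}
  b3: {d,k} / ∅
  b4: {d,k} / ∅
  b5: {k} / {d,k}
  b6: {c,k} / {k}

Liveness:
  live b0: ∅→{d}
  live b1: {d}→{d,k}
  live b2: {d,k}→{d,k}
  live b3: ∅→∅
  live b4: ∅→{d,k}
  live b5: {d,k}→{k}
  live b6: {k}→∅

Interference:
  c: {k}
  d: {h,k,v}
  h: {d,k,v}
  k: {c,d,h,v}
  v: {d,h,k}

Colouring:
  clique {d,h,k,v} ⇒ need ≥ 4
  assign c→c1 d→c1 h→c2 k→c0 v→c3 — no edge inside a register ⇒ χ ≤ 4
  χ = 4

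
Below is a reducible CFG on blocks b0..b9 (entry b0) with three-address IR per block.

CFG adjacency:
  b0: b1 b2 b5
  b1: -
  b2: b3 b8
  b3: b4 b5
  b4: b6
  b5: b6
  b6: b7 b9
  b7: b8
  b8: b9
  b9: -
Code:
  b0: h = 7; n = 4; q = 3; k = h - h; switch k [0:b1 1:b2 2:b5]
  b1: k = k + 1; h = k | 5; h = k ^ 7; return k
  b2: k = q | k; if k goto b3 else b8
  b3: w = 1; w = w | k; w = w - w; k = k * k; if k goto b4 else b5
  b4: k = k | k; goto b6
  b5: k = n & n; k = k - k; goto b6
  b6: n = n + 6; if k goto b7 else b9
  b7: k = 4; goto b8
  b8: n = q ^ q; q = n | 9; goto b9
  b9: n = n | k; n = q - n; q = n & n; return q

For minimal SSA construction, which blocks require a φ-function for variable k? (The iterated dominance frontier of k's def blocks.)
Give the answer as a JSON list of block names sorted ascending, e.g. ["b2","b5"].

Answer: ["b5", "b6", "b8", "b9"]

Derivation:
idom tree: b1←b0 b2←b0 b3←b2 b4←b3 b5←b0 b6←b0 b7←b6 b8←b0 b9←b0
Dom at joins:
  b5: preds {b0,b3}: {b0} ∩ {b0,b2,b3} = {b0}; idom=b0
  b6: preds {b4,b5}: {b0,b2,b3,b4} ∩ {b0,b5} = {b0}; idom=b0
  b8: preds {b2,b7}: {b0,b2} ∩ {b0,b6,b7} = {b0}; idom=b0
  b9: preds {b6,b8}: {b0,b6} ∩ {b0,b8} = {b0}; idom=b0

DF derivation:
  join b5 pred b0: · stop@b0
  join b5 pred b3: b3→b2 stop@b0
  join b6 pred b4: b4→b3→b2 stop@b0
  join b6 pred b5: b5 stop@b0
  join b8 pred b2: b2 stop@b0
  join b8 pred b7: b7→b6 stop@b0
  join b9 pred b6: b6 stop@b0
  join b9 pred b8: b8 stop@b0
  b0 → ∅
  b1 → ∅
  b2 → {b5,b6,b8}
  b3 → {b5,b6}
  b4 → {b6}
  b5 → {b6}
  b6 → {b8,b9}
  b7 → {b8}
  b8 → {b9}
  b9 → ∅

φ for k: defs {b0,b1,b2,b3,b4,b5,b7}
  DF⁺ = {b5,b6,b8,b9}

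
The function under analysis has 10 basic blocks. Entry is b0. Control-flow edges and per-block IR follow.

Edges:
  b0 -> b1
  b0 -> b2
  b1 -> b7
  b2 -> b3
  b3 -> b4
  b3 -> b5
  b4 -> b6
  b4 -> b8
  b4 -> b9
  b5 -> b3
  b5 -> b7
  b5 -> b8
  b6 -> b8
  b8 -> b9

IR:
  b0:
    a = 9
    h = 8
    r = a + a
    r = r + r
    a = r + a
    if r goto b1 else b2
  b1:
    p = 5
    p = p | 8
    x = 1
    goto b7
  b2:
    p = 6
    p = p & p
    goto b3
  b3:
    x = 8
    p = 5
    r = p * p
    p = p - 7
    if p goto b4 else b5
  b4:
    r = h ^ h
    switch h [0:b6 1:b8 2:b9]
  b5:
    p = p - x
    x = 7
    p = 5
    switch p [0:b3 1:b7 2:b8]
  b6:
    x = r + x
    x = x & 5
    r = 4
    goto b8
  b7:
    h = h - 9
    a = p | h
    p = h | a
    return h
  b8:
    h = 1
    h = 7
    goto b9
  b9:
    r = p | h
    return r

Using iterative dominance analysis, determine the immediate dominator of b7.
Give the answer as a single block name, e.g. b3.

Answer: b0

Analysis:
idom tree: b1←b0 b2←b0 b3←b2 b4←b3 b5←b3 b6←b4 b7←b0 b8←b3 b9←b3
Dom at joins:
  b3: preds {b2,b5}: {b0,b2} ∩ {b0,b2,b3,b5} = {b0,b2}; idom=b2
  b7: preds {b1,b5}: {b0,b1} ∩ {b0,b2,b3,b5} = {b0}; idom=b0
  b8: preds {b4,b5,b6}: {b0,b2,b3,b4} ∩ {b0,b2,b3,b5} ∩ {b0,b2,b3,b4,b6} = {b0,b2,b3}; idom=b3
  b9: preds {b4,b8}: {b0,b2,b3,b4} ∩ {b0,b2,b3,b8} = {b0,b2,b3}; idom=b3

idom(b7) = b0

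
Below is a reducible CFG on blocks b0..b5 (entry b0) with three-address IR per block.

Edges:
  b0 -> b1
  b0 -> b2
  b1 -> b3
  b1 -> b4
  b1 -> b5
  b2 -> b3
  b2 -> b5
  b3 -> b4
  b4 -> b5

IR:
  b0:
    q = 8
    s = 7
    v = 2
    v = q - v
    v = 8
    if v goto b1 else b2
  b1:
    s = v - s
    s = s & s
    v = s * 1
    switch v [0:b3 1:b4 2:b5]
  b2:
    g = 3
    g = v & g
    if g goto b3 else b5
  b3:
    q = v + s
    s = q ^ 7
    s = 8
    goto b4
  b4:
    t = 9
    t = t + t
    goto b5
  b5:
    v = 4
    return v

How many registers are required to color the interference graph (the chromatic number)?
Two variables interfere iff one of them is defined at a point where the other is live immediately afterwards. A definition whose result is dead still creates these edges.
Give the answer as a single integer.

Answer: 3

Working:
Per-block:
  b0: {q,s,v} / ∅
  b1: {s,v} / {s,v}
  b2: {g} / {v}
  b3: {q,s} / {s,v}
  b4: {t} / ∅
  b5: {v} / ∅

Live sets:
  b0: in=∅ out={s,v}
  b1: in={s,v} out={s,v}
  b2: in={s,v} out={s,v}
  b3: in={s,v} out=∅
  b4: in=∅ out=∅
  b5: in=∅ out=∅

Interfere edges:
  g: {s,v}
  q: {s,v}
  s: {g,q,v}
  t: ∅
  v: {g,q,s}

Colouring:
  {g,s,v} pairwise interfere (3-clique) ⇒ χ ≥ 3
  3-colouring: R0={s,t}  R1={v}  R2={g,q}
  χ = 3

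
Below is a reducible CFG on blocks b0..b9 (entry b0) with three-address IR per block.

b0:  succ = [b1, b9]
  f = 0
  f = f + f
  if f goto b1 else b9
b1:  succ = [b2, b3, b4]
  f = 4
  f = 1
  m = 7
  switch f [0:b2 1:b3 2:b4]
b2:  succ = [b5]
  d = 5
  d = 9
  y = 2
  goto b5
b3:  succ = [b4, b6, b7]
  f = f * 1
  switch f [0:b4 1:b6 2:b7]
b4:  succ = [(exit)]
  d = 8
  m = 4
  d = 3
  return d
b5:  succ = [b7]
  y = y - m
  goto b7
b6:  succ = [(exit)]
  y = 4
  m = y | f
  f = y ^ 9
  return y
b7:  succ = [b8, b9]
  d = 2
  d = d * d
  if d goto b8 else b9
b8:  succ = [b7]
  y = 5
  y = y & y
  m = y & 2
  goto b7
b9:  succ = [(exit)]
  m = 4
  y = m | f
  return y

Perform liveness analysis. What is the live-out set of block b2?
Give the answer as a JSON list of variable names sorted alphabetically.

Answer: ["f", "m", "y"]

Analysis:
Per-block:
  b0: {f} / ∅
  b1: {f,m} / ∅
  b2: {d,y} / ∅
  b3: {f} / {f}
  b4: {d,m} / ∅
  b5: {y} / {m,y}
  b6: {f,m,y} / {f}
  b7: {d} / ∅
  b8: {m,y} / ∅
  b9: {m,y} / {f}

Backward fixpoint:
  b0: in=∅ out={f}
  b1: in=∅ out={f,m}
  b2: in={f,m} out={f,m,y}
  b3: in={f} out={f}
  b4: in=∅ out=∅
  b5: in={f,m,y} out={f}
  b6: in={f} out=∅
  b7: in={f} out={f}
  b8: in={f} out={f}
  b9: in={f} out=∅

live-out(b2) = ["f", "m", "y"]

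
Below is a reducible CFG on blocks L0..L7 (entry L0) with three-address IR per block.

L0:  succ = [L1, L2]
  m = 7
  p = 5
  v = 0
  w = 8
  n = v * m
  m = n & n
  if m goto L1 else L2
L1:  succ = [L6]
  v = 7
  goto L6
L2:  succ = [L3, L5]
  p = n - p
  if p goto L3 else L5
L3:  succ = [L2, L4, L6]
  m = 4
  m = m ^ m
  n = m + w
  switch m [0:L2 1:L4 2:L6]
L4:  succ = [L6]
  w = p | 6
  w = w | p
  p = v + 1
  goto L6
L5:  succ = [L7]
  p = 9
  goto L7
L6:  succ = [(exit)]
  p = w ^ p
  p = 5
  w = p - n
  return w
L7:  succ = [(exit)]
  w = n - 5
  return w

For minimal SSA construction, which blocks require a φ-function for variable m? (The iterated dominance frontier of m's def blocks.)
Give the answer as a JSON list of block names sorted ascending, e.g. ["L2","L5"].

Answer: ["L2", "L6"]

Analysis:
idom tree: L1←L0 L2←L0 L3←L2 L4←L3 L5←L2 L6←L0 L7←L5
Dom∩ at merges:
  L2: preds {L0,L3}: {L0} ∩ {L0,L2,L3} = {L0}; idom=L0
  L6: preds {L1,L3,L4}: {L0,L1} ∩ {L0,L2,L3} ∩ {L0,L2,L3,L4} = {L0}; idom=L0

DF derivation:
  join L2 pred L0: · stop@L0
  join L2 pred L3: L3→L2 stop@L0
  join L6 pred L1: L1 stop@L0
  join L6 pred L3: L3→L2 stop@L0
  join L6 pred L4: L4→L3→L2 stop@L0
  L0: DF=∅
  L1: DF={L6}
  L2: DF={L2,L6}
  L3: DF={L2,L6}
  L4: DF={L6}
  L5: DF=∅
  L6: DF=∅
  L7: DF=∅

φ for m: defs {L0,L3}
  DF⁺ = {L2,L6}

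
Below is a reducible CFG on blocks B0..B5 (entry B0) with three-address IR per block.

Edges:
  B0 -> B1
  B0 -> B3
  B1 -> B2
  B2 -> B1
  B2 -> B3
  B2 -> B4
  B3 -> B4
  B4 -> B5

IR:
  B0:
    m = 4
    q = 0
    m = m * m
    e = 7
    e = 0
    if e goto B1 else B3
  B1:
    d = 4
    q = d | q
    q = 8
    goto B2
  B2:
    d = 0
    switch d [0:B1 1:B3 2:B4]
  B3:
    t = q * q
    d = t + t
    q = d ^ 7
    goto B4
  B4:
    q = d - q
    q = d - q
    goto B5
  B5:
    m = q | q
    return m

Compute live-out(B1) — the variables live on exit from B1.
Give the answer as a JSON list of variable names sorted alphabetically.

Answer: ["q"]

Analysis:
Per-block:
  B0 def {e,m,q} use ∅
  B1 def {d,q} use {q}
  B2 def {d} use ∅
  B3 def {d,q,t} use {q}
  B4 def {q} use {d,q}
  B5 def {m} use {q}

Backward fixpoint:
  live B0: ∅→{q}
  live B1: {q}→{q}
  live B2: {q}→{d,q}
  live B3: {q}→{d,q}
  live B4: {d,q}→{q}
  live B5: {q}→∅

live-out(B1) = ["q"]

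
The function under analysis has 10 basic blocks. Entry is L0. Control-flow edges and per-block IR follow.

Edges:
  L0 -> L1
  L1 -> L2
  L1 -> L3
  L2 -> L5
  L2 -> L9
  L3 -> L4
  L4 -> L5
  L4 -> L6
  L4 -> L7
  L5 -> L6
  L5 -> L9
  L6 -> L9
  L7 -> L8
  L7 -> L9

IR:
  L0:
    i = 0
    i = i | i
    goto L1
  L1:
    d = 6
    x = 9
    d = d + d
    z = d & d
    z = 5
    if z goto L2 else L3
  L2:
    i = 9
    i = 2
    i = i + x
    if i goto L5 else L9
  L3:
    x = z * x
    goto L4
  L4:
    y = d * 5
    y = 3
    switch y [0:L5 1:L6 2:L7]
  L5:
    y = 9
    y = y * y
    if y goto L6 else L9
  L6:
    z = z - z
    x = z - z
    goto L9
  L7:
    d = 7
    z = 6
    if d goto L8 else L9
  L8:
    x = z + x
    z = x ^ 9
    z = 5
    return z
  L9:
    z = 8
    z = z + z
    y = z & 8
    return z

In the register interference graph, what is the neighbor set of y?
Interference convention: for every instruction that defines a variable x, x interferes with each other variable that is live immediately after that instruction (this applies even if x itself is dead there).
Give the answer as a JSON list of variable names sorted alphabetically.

Answer: ["x", "z"]

Derivation:
def/use:
  L0: def={i} ue=∅
  L1: def={d,x,z} ue=∅
  L2: def={i} ue={x}
  L3: def={x} ue={x,z}
  L4: def={y} ue={d}
  L5: def={y} ue=∅
  L6: def={x,z} ue={z}
  L7: def={d,z} ue=∅
  L8: def={x,z} ue={x,z}
  L9: def={y,z} ue=∅

Live sets:
  live L0: ∅→∅
  live L1: ∅→{d,x,z}
  live L2: {x,z}→{z}
  live L3: {d,x,z}→{d,x,z}
  live L4: {d,x,z}→{x,z}
  live L5: {z}→{z}
  live L6: {z}→∅
  live L7: {x}→{x,z}
  live L8: {x,z}→∅
  live L9: ∅→∅

Interfere edges:
  d: {x,z}
  i: {x,z}
  x: {d,i,y,z}
  y: {x,z}
  z: {d,i,x,y}

N(y) = ["x", "z"]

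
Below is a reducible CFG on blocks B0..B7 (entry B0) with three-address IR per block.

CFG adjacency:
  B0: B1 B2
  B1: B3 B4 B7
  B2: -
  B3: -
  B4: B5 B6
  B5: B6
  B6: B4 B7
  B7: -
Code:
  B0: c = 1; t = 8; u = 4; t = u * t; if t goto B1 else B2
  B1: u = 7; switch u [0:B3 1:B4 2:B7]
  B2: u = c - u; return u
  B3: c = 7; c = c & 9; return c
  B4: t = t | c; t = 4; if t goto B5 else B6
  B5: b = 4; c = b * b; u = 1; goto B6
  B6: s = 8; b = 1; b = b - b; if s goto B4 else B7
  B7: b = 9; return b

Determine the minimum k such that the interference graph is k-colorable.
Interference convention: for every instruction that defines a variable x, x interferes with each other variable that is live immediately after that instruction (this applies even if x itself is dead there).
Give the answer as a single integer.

Per-block:
  B0: {c,t,u} / ∅
  B1: {u} / ∅
  B2: {u} / {c,u}
  B3: {c} / ∅
  B4: {t} / {c,t}
  B5: {b,c,u} / ∅
  B6: {b,s} / ∅
  B7: {b} / ∅

Liveness:
  B0 li=∅ lo={c,t,u}
  B1 li={c,t} lo={c,t}
  B2 li={c,u} lo=∅
  B3 li=∅ lo=∅
  B4 li={c,t} lo={c,t}
  B5 li={t} lo={c,t}
  B6 li={c,t} lo={c,t}
  B7 li=∅ lo=∅

Interfere edges:
  b: {c,s,t}
  c: {b,s,t,u}
  s: {b,c,t}
  t: {b,c,s,u}
  u: {c,t}

Colouring:
  {b,c,s,t} pairwise interfere (4-clique) ⇒ χ ≥ 4
  assign b→c2 c→c0 s→c3 t→c1 u→c2 — no edge inside a register ⇒ χ ≤ 4
  χ = 4

Answer: 4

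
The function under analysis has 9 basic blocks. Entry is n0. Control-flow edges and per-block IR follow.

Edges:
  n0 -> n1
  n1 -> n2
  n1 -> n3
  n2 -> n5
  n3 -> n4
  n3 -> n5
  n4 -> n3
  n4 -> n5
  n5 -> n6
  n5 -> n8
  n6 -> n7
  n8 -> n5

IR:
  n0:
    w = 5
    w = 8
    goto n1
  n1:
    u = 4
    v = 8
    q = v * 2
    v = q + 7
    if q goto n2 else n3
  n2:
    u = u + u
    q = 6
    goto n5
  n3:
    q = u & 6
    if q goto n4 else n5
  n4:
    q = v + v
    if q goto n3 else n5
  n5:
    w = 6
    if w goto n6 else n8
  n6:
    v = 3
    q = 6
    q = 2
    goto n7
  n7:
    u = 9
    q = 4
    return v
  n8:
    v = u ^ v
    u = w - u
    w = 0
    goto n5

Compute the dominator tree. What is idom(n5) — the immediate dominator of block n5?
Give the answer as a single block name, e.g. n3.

Answer: n1

Analysis:
idom tree: n1←n0 n2←n1 n3←n1 n4←n3 n5←n1 n6←n5 n7←n6 n8←n5
Dom at joins:
  n3: preds {n1,n4}: {n0,n1} ∩ {n0,n1,n3,n4} = {n0,n1}; idom=n1
  n5: preds {n2,n3,n4,n8}: {n0,n1,n2} ∩ {n0,n1,n3} ∩ {n0,n1,n3,n4} ∩ {n0,n1,n5,n8} = {n0,n1}; idom=n1

idom(n5) = n1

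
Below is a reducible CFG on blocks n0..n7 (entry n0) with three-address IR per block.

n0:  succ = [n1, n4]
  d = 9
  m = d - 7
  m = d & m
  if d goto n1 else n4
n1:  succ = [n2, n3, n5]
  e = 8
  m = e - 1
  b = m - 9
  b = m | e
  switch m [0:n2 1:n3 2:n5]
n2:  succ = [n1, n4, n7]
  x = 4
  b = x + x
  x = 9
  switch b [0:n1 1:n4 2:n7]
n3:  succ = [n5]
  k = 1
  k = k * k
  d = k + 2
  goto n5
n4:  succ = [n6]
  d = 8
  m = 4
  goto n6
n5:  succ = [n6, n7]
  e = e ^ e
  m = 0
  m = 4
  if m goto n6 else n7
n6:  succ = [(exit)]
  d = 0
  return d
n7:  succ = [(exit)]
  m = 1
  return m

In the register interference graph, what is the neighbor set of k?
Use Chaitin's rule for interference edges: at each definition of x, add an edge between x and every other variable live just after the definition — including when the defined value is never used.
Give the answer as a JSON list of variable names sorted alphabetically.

Block summaries:
  n0: {d,m} / ∅
  n1: {b,e,m} / ∅
  n2: {b,x} / ∅
  n3: {d,k} / ∅
  n4: {d,m} / ∅
  n5: {e,m} / {e}
  n6: {d} / ∅
  n7: {m} / ∅

Backward fixpoint:
  n0 li=∅ lo=∅
  n1 li=∅ lo={e}
  n2 li=∅ lo=∅
  n3 li={e} lo={e}
  n4 li=∅ lo=∅
  n5 li={e} lo=∅
  n6 li=∅ lo=∅
  n7 li=∅ lo=∅

Interfere edges:
  b: {e,m,x}
  d: {e,m}
  e: {b,d,k,m}
  k: {e}
  m: {b,d,e}
  x: {b}

N(k) = ["e"]

Answer: ["e"]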